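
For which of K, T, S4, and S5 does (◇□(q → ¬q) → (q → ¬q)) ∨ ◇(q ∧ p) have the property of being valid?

S5

S5-tableau for the negation ¬((◇□(q → ¬q) → (q → ¬q)) ∨ ◇(q ∧ p)):
1. ¬((◇□(q → ¬q) → (q → ¬q)) ∨ ◇(q ∧ p)), w0
2. ¬(◇□(q → ¬q) → (q → ¬q)), w0
3. ¬◇(q ∧ p), w0
4. ◇□(q → ¬q), w0
5. ¬(q → ¬q), w0
6. q, w0
7. ¬(q ∧ p), w0
8. ¬p, w0
9. □(q → ¬q), w1
10. ¬(q ∧ p), w1
11. q → ¬q, w0
12. q → ¬q, w1
13. ¬p, w1
14. ¬q, w0
Accessibility: w0Rw0, w0Rw1, w1Rw0, w1Rw1
Branch closes: q and ¬q both at w0.
Every branch closes (one shown): valid in S5.
S4-tableau for the negation ¬((◇□(q → ¬q) → (q → ¬q)) ∨ ◇(q ∧ p)):
1. ¬((◇□(q → ¬q) → (q → ¬q)) ∨ ◇(q ∧ p)), w0
2. ¬(◇□(q → ¬q) → (q → ¬q)), w0
3. ¬◇(q ∧ p), w0
4. ◇□(q → ¬q), w0
5. ¬(q → ¬q), w0
6. q, w0
7. ¬(q ∧ p), w0
8. ¬p, w0
9. □(q → ¬q), w1
10. ¬(q ∧ p), w1
11. q → ¬q, w1
12. ¬p, w1
13. ¬q, w1
Accessibility: w0Rw0, w0Rw1, w1Rw1
Complete open branch: countermodel on an S4-frame, so not valid in S4, nor in K, T (the same frame is also a K-frame and a T-frame).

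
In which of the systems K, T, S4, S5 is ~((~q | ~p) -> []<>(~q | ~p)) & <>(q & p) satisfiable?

K, T, S4

S4-tableau for the formula:
1. ~((~q | ~p) -> []<>(~q | ~p)) & <>(q & p), 0
2. ~((~q | ~p) -> []<>(~q | ~p)), 0
3. <>(q & p), 0
4. ~q | ~p, 0
5. ~[]<>(~q | ~p), 0
6. ~p, 0
7. q & p, 1
8. q, 1
9. p, 1
10. ~<>(~q | ~p), 2
11. ~(~q | ~p), 2
12. q, 2
13. p, 2
Accessibility: 0R0, 0R1, 0R2, 1R1, 2R2
Complete open branch: satisfiable in S4, hence also in K, T (this S4-model is also a K-model and a T-model).
S5-tableau for the formula:
1. ~((~q | ~p) -> []<>(~q | ~p)) & <>(q & p), 0
2. ~((~q | ~p) -> []<>(~q | ~p)), 0
3. <>(q & p), 0
4. ~q | ~p, 0
5. ~[]<>(~q | ~p), 0
6. ~p, 0
7. q & p, 1
8. q, 1
9. p, 1
10. ~<>(~q | ~p), 2
11. ~(~q | ~p), 0
12. q, 0
13. p, 0
Accessibility: 0R0, 0R1, 0R2, 1R0, 1R1, 1R2, 2R0, 2R1, 2R2
Branch closes: p and ~p both at 0.
Every branch closes (one shown): unsatisfiable in S5.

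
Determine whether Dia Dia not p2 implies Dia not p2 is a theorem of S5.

Valid

Tableau for the negation not (Dia Dia not p2 implies Dia not p2):
1. not (Dia Dia not p2 implies Dia not p2), 0
2. Dia Dia not p2, 0   [neg-implies-rule on 1]
3. not Dia not p2, 0   [neg-implies-rule on 1]
4. p2, 0   [neg-Dia-rule on 3 via 0R0]
5. Dia not p2, 1   [Dia-rule on 2: fresh world 1, 0R1]
6. p2, 1   [neg-Dia-rule on 3 via 0R1]
7. not p2, 2   [Dia-rule on 5: fresh world 2, 1R2]
8. p2, 2   [neg-Dia-rule on 3 via 0R2]
Accessibility: 0R0, 0R1, 0R2, 1R0, 1R1, 1R2, 2R0, 2R1, 2R2
Branch closes: p2 and not p2 both at 2.
All branches of the negation close; one closing branch shown above.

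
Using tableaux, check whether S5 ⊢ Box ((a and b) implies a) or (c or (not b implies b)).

Tableau for the negation not (Box ((a and b) implies a) or (c or (not b implies b))):
1. not (Box ((a and b) implies a) or (c or (not b implies b))), w0
2. not Box ((a and b) implies a), w0
3. not (c or (not b implies b)), w0
4. not c, w0
5. not (not b implies b), w0
6. not b, w0
7. not ((a and b) implies a), w1
8. a and b, w1
9. not a, w1
10. a, w1
11. b, w1
Accessibility: w0Rw0, w0Rw1, w1Rw0, w1Rw1
Branch closes: a and not a both at w1.
All branches of the negation close; one closing branch shown above.

Yes, valid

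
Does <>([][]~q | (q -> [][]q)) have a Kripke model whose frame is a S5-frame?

Satisfiable (open branch found)

1. <>([][]~q | (q -> [][]q)), 0
2. [][]~q | (q -> [][]q), 1
3. q -> [][]q, 1
4. [][]q, 1
5. []q, 0
6. []q, 1
7. q, 0
8. q, 1
Accessibility: 0R0, 0R1, 1R0, 1R1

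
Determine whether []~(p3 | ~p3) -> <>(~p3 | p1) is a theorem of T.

Valid

Tableau for the negation ~([]~(p3 | ~p3) -> <>(~p3 | p1)):
1. ~([]~(p3 | ~p3) -> <>(~p3 | p1)), 0
2. []~(p3 | ~p3), 0   [~->-rule on 1]
3. ~<>(~p3 | p1), 0   [~->-rule on 1]
4. ~(p3 | ~p3), 0   [[]-rule on 2 via 0R0]
5. ~p3, 0   [~|-rule on 4]
6. p3, 0   [~|-rule on 4]
Accessibility: 0R0
Branch closes: p3 and ~p3 both at 0.
Every branch of the negation's tableau closes; the branch above is one of them.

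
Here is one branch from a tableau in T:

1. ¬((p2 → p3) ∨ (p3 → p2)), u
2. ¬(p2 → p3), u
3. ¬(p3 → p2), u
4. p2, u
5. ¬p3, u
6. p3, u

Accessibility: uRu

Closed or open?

Closed

Both p3 and ¬p3 appear at u.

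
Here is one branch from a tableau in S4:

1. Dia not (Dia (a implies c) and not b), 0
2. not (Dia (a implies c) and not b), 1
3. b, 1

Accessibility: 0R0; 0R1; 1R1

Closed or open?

No, open

There is no literal clash: for every atom and world, at most one sign appears.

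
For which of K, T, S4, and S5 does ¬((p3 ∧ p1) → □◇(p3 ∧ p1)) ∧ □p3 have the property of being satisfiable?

S5-tableau for the formula:
1. ¬((p3 ∧ p1) → □◇(p3 ∧ p1)) ∧ □p3, w0
2. ¬((p3 ∧ p1) → □◇(p3 ∧ p1)), w0   [∧-rule on 1]
3. □p3, w0   [∧-rule on 1]
4. p3 ∧ p1, w0   [¬→-rule on 2]
5. ¬□◇(p3 ∧ p1), w0   [¬→-rule on 2]
6. p3, w0   [∧-rule on 4]
7. p1, w0   [∧-rule on 4]
8. ¬◇(p3 ∧ p1), w1   [¬□-rule on 5: fresh world w1, w0Rw1]
9. p3, w1   [□-rule on 3 via w0Rw1]
10. ¬(p3 ∧ p1), w0   [¬◇-rule on 8 via w1Rw0]
11. ¬(p3 ∧ p1), w1   [¬◇-rule on 8 via w1Rw1]
12. ¬p1, w0   [¬∧-rule on 10 (branches; this branch)]
Accessibility: w0Rw0, w0Rw1, w1Rw0, w1Rw1
Branch closes: p1 and ¬p1 both at w0.
Every branch closes (one shown): unsatisfiable in S5.
S4-tableau for the formula:
1. ¬((p3 ∧ p1) → □◇(p3 ∧ p1)) ∧ □p3, w0
2. ¬((p3 ∧ p1) → □◇(p3 ∧ p1)), w0   [∧-rule on 1]
3. □p3, w0   [∧-rule on 1]
4. p3 ∧ p1, w0   [¬→-rule on 2]
5. ¬□◇(p3 ∧ p1), w0   [¬→-rule on 2]
6. p3, w0   [∧-rule on 4]
7. p1, w0   [∧-rule on 4]
8. ¬◇(p3 ∧ p1), w1   [¬□-rule on 5: fresh world w1, w0Rw1]
9. p3, w1   [□-rule on 3 via w0Rw1]
10. ¬(p3 ∧ p1), w1   [¬◇-rule on 8 via w1Rw1]
11. ¬p1, w1   [¬∧-rule on 10 (branches; this branch)]
Accessibility: w0Rw0, w0Rw1, w1Rw1
Complete open branch: satisfiable in S4, hence also in K, T (this S4-model is also a K-model and a T-model).

K, T, S4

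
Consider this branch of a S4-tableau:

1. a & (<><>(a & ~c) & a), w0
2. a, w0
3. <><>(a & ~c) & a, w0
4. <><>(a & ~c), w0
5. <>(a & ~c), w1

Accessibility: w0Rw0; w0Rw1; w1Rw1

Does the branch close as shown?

No atom appears with both signs at the same world.

No, open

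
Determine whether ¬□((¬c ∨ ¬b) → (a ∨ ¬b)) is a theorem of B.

No, not valid

Tableau for the negation □((¬c ∨ ¬b) → (a ∨ ¬b)):
1. □((¬c ∨ ¬b) → (a ∨ ¬b)), u
2. (¬c ∨ ¬b) → (a ∨ ¬b), u
3. a ∨ ¬b, u
4. ¬b, u
Accessibility: uRu
The negation has an open branch (countermodel exists).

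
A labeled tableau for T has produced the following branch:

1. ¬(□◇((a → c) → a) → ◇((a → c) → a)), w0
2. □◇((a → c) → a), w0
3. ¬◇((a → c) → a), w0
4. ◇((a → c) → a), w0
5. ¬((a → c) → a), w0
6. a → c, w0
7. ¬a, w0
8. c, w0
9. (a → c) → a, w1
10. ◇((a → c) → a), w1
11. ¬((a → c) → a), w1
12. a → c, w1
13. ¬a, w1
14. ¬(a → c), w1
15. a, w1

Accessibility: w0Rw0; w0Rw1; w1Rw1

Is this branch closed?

Yes, closed

Both a and ¬a appear at w1.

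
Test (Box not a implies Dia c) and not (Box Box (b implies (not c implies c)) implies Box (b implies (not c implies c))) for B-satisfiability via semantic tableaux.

Unsatisfiable

1. (Box not a implies Dia c) and not (Box Box (b implies (not c implies c)) implies Box (b implies (not c implies c))), u
2. Box not a implies Dia c, u
3. not (Box Box (b implies (not c implies c)) implies Box (b implies (not c implies c))), u
4. Box Box (b implies (not c implies c)), u
5. not Box (b implies (not c implies c)), u
6. Box (b implies (not c implies c)), u
7. b implies (not c implies c), u
8. Dia c, u
9. not c implies c, u
10. c, u
11. not (b implies (not c implies c)), v
12. b, v
13. not (not c implies c), v
14. not c, v
15. Box (b implies (not c implies c)), v
16. b implies (not c implies c), v
17. not c implies c, v
18. c, v
Accessibility: uRu, uRv, vRu, vRv
Branch closes: c and not c both at v.
Every branch closes; the branch above is one of them.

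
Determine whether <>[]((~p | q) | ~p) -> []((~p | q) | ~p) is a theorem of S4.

Tableau for the negation ~(<>[]((~p | q) | ~p) -> []((~p | q) | ~p)):
1. ~(<>[]((~p | q) | ~p) -> []((~p | q) | ~p)), w0
2. <>[]((~p | q) | ~p), w0   [~->-rule on 1]
3. ~[]((~p | q) | ~p), w0   [~->-rule on 1]
4. []((~p | q) | ~p), w1   [<>-rule on 2: fresh world w1, w0Rw1]
5. (~p | q) | ~p, w1   [[]-rule on 4 via w1Rw1]
6. ~p, w1   [|-rule on 5 (branches; this branch)]
7. ~((~p | q) | ~p), w2   [~[]-rule on 3: fresh world w2, w0Rw2]
8. ~(~p | q), w2   [~|-rule on 7]
9. p, w2   [~|-rule on 7]
10. ~q, w2   [~|-rule on 8]
Accessibility: w0Rw0, w0Rw1, w0Rw2, w1Rw1, w2Rw2
The negation has an open branch (countermodel exists).

Invalid (countermodel exists)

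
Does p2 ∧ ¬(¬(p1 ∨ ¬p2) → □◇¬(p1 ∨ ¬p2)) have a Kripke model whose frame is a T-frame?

1. p2 ∧ ¬(¬(p1 ∨ ¬p2) → □◇¬(p1 ∨ ¬p2)), 0
2. p2, 0
3. ¬(¬(p1 ∨ ¬p2) → □◇¬(p1 ∨ ¬p2)), 0
4. ¬(p1 ∨ ¬p2), 0
5. ¬□◇¬(p1 ∨ ¬p2), 0
6. ¬p1, 0
7. ¬◇¬(p1 ∨ ¬p2), 1
8. p1 ∨ ¬p2, 1
9. ¬p2, 1
Accessibility: 0R0, 0R1, 1R1

Yes, satisfiable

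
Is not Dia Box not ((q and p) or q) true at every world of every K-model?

No, not valid

Tableau for the negation Dia Box not ((q and p) or q):
1. Dia Box not ((q and p) or q), w0
2. Box not ((q and p) or q), w1
Accessibility: w0Rw1
The negation has an open branch (countermodel exists).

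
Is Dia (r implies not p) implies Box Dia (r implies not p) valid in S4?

Tableau for the negation not (Dia (r implies not p) implies Box Dia (r implies not p)):
1. not (Dia (r implies not p) implies Box Dia (r implies not p)), 0
2. Dia (r implies not p), 0
3. not Box Dia (r implies not p), 0
4. r implies not p, 1
5. not p, 1
6. not Dia (r implies not p), 2
7. not (r implies not p), 2
8. r, 2
9. p, 2
Accessibility: 0R0, 0R1, 0R2, 1R1, 2R2
The negation has an open branch (countermodel exists).

No, not valid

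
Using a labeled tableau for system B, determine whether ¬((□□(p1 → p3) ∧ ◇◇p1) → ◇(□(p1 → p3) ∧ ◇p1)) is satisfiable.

1. ¬((□□(p1 → p3) ∧ ◇◇p1) → ◇(□(p1 → p3) ∧ ◇p1)), w0
2. □□(p1 → p3) ∧ ◇◇p1, w0
3. ¬◇(□(p1 → p3) ∧ ◇p1), w0
4. □□(p1 → p3), w0
5. ◇◇p1, w0
6. ¬(□(p1 → p3) ∧ ◇p1), w0
7. □(p1 → p3), w0
8. p1 → p3, w0
9. ¬◇p1, w0
10. ¬p1, w0
11. p3, w0
12. ◇p1, w1
13. ¬(□(p1 → p3) ∧ ◇p1), w1
14. □(p1 → p3), w1
15. p1 → p3, w1
16. ¬p1, w1
17. ¬□(p1 → p3), w1
18. p3, w1
19. p1, w2
20. p1 → p3, w2
21. p3, w2
22. ¬(p1 → p3), w3
23. p1, w3
24. ¬p3, w3
25. p1 → p3, w3
26. p3, w3
Accessibility: w0Rw0, w0Rw1, w1Rw0, w1Rw1, w1Rw2, w1Rw3, w2Rw1, w2Rw2, w3Rw1, w3Rw3
Branch closes: p3 and ¬p3 both at w3.
All branches of the tableau close; one closing branch shown above.

Unsatisfiable (every branch closes)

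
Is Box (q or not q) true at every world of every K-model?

Tableau for the negation not Box (q or not q):
1. not Box (q or not q), 0
2. not (q or not q), 1
3. not q, 1
4. q, 1
Accessibility: 0R1
Branch closes: q and not q both at 1.
Every branch of the negation's tableau closes; the branch above is one of them.

Valid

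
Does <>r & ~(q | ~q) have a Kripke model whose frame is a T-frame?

No, unsatisfiable

1. <>r & ~(q | ~q), 0
2. <>r, 0
3. ~(q | ~q), 0
4. ~q, 0
5. q, 0
Accessibility: 0R0
Branch closes: q and ~q both at 0.
All branches of the tableau close; one closing branch shown above.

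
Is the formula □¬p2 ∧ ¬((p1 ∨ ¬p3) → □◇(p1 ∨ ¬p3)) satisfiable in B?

1. □¬p2 ∧ ¬((p1 ∨ ¬p3) → □◇(p1 ∨ ¬p3)), u
2. □¬p2, u   [∧-rule on 1]
3. ¬((p1 ∨ ¬p3) → □◇(p1 ∨ ¬p3)), u   [∧-rule on 1]
4. p1 ∨ ¬p3, u   [¬→-rule on 3]
5. ¬□◇(p1 ∨ ¬p3), u   [¬→-rule on 3]
6. ¬p2, u   [□-rule on 2 via uRu]
7. ¬p3, u   [∨-rule on 4 (branches; this branch)]
8. ¬◇(p1 ∨ ¬p3), v   [¬□-rule on 5: fresh world v, uRv]
9. ¬p2, v   [□-rule on 2 via uRv]
10. ¬(p1 ∨ ¬p3), u   [¬◇-rule on 8 via vRu]
11. ¬p1, u   [¬∨-rule on 10]
12. p3, u   [¬∨-rule on 10]
Accessibility: uRu, uRv, vRu, vRv
Branch closes: p3 and ¬p3 both at u.
(One branch shown.) All branches close.

Unsatisfiable (every branch closes)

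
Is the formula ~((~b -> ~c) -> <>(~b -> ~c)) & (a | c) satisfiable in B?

Unsatisfiable (every branch closes)

1. ~((~b -> ~c) -> <>(~b -> ~c)) & (a | c), w0
2. ~((~b -> ~c) -> <>(~b -> ~c)), w0
3. a | c, w0
4. ~b -> ~c, w0
5. ~<>(~b -> ~c), w0
6. ~(~b -> ~c), w0
7. ~b, w0
8. c, w0
9. ~c, w0
Accessibility: w0Rw0
Branch closes: c and ~c both at w0.
(One branch shown.) All branches close.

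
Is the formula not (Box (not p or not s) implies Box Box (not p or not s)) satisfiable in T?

1. not (Box (not p or not s) implies Box Box (not p or not s)), u
2. Box (not p or not s), u
3. not Box Box (not p or not s), u
4. not p or not s, u
5. not s, u
6. not Box (not p or not s), v
7. not p or not s, v
8. not s, v
9. not (not p or not s), w
10. p, w
11. s, w
Accessibility: uRu, uRv, vRv, vRw, wRw

Satisfiable (open branch found)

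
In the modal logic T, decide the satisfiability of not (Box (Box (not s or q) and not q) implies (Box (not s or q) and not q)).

1. not (Box (Box (not s or q) and not q) implies (Box (not s or q) and not q)), w0
2. Box (Box (not s or q) and not q), w0
3. not (Box (not s or q) and not q), w0
4. Box (not s or q) and not q, w0
5. Box (not s or q), w0
6. not q, w0
7. not s or q, w0
8. not Box (not s or q), w0
9. not s, w0
10. not (not s or q), w1
11. s, w1
12. not q, w1
13. Box (not s or q) and not q, w1
14. Box (not s or q), w1
15. not s or q, w1
16. q, w1
Accessibility: w0Rw0, w0Rw1, w1Rw1
Branch closes: q and not q both at w1.
Every branch closes; the branch above is one of them.

Unsatisfiable (every branch closes)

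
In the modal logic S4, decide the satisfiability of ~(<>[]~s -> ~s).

Satisfiable (open branch found)

1. ~(<>[]~s -> ~s), 0
2. <>[]~s, 0   [~->-rule on 1]
3. s, 0   [~->-rule on 1]
4. []~s, 1   [<>-rule on 2: fresh world 1, 0R1]
5. ~s, 1   [[]-rule on 4 via 1R1]
Accessibility: 0R0, 0R1, 1R1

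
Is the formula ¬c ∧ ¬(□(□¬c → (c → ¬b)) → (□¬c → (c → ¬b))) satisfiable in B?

Unsatisfiable

1. ¬c ∧ ¬(□(□¬c → (c → ¬b)) → (□¬c → (c → ¬b))), 0
2. ¬c, 0   [∧-rule on 1]
3. ¬(□(□¬c → (c → ¬b)) → (□¬c → (c → ¬b))), 0   [∧-rule on 1]
4. □(□¬c → (c → ¬b)), 0   [¬→-rule on 3]
5. ¬(□¬c → (c → ¬b)), 0   [¬→-rule on 3]
6. □¬c, 0   [¬→-rule on 5]
7. ¬(c → ¬b), 0   [¬→-rule on 5]
8. c, 0   [¬→-rule on 7]
9. b, 0   [¬→-rule on 7]
Accessibility: 0R0
Branch closes: c and ¬c both at 0.
All branches of the tableau close; one closing branch shown above.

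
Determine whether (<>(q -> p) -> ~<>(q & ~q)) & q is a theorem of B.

No, not valid

Tableau for the negation ~((<>(q -> p) -> ~<>(q & ~q)) & q):
1. ~((<>(q -> p) -> ~<>(q & ~q)) & q), w0
2. ~q, w0
Accessibility: w0Rw0
The negation has an open branch (countermodel exists).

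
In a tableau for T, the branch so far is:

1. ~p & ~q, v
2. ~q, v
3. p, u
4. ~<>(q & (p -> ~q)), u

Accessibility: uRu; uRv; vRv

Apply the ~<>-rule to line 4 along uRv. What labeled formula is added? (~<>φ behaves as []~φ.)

~(q & (p -> ~q)), v

~<>φ behaves as []~φ: propagate the negated body to each accessible world.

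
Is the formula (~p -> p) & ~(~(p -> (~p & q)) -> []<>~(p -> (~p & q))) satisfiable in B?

Unsatisfiable (every branch closes)

1. (~p -> p) & ~(~(p -> (~p & q)) -> []<>~(p -> (~p & q))), w0
2. ~p -> p, w0   [&-rule on 1]
3. ~(~(p -> (~p & q)) -> []<>~(p -> (~p & q))), w0   [&-rule on 1]
4. ~(p -> (~p & q)), w0   [~->-rule on 3]
5. ~[]<>~(p -> (~p & q)), w0   [~->-rule on 3]
6. p, w0   [~->-rule on 4]
7. ~(~p & q), w0   [~->-rule on 4]
8. ~q, w0   [~&-rule on 7 (branches; this branch)]
9. ~<>~(p -> (~p & q)), w1   [~[]-rule on 5: fresh world w1, w0Rw1]
10. p -> (~p & q), w0   [~<>-rule on 9 via w1Rw0]
11. p -> (~p & q), w1   [~<>-rule on 9 via w1Rw1]
12. ~p & q, w0   [->-rule on 10 (branches; this branch)]
13. ~p, w0   [&-rule on 12]
14. q, w0   [&-rule on 12]
Accessibility: w0Rw0, w0Rw1, w1Rw0, w1Rw1
Branch closes: p and ~p both at w0.
(One branch shown.) All branches close.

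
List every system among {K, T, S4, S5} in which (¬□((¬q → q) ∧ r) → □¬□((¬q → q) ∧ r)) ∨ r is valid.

S4-tableau for the negation ¬((¬□((¬q → q) ∧ r) → □¬□((¬q → q) ∧ r)) ∨ r):
1. ¬((¬□((¬q → q) ∧ r) → □¬□((¬q → q) ∧ r)) ∨ r), 0
2. ¬(¬□((¬q → q) ∧ r) → □¬□((¬q → q) ∧ r)), 0
3. ¬r, 0
4. ¬□((¬q → q) ∧ r), 0
5. ¬□¬□((¬q → q) ∧ r), 0
6. ¬((¬q → q) ∧ r), 1
7. ¬r, 1
8. □((¬q → q) ∧ r), 2
9. (¬q → q) ∧ r, 2
10. ¬q → q, 2
11. r, 2
12. q, 2
Accessibility: 0R0, 0R1, 0R2, 1R1, 2R2
Complete open branch: countermodel on an S4-frame, so not valid in S4, nor in K, T (the same frame is also a K-frame and a T-frame).
S5-tableau for the negation ¬((¬□((¬q → q) ∧ r) → □¬□((¬q → q) ∧ r)) ∨ r):
1. ¬((¬□((¬q → q) ∧ r) → □¬□((¬q → q) ∧ r)) ∨ r), 0
2. ¬(¬□((¬q → q) ∧ r) → □¬□((¬q → q) ∧ r)), 0
3. ¬r, 0
4. ¬□((¬q → q) ∧ r), 0
5. ¬□¬□((¬q → q) ∧ r), 0
6. ¬((¬q → q) ∧ r), 1
7. ¬(¬q → q), 1
8. ¬q, 1
9. □((¬q → q) ∧ r), 2
10. (¬q → q) ∧ r, 0
11. ¬q → q, 0
12. r, 0
Accessibility: 0R0, 0R1, 0R2, 1R0, 1R1, 1R2, 2R0, 2R1, 2R2
Branch closes: r and ¬r both at 0.
Every branch closes (one shown): valid in S5.

S5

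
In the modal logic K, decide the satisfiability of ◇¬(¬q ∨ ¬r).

Satisfiable (open branch found)

1. ◇¬(¬q ∨ ¬r), 0
2. ¬(¬q ∨ ¬r), 1
3. q, 1
4. r, 1
Accessibility: 0R1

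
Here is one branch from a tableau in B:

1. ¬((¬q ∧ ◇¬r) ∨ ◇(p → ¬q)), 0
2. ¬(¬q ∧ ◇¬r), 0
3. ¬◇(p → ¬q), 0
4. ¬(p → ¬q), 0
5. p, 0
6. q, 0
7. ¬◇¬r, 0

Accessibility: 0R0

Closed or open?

Not closed

No atom appears with both signs at the same world.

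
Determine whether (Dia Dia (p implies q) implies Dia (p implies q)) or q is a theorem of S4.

Valid in S4

Tableau for the negation not ((Dia Dia (p implies q) implies Dia (p implies q)) or q):
1. not ((Dia Dia (p implies q) implies Dia (p implies q)) or q), w0
2. not (Dia Dia (p implies q) implies Dia (p implies q)), w0
3. not q, w0
4. Dia Dia (p implies q), w0
5. not Dia (p implies q), w0
6. not (p implies q), w0
7. p, w0
8. Dia (p implies q), w1
9. not (p implies q), w1
10. p, w1
11. not q, w1
12. p implies q, w2
13. not (p implies q), w2
14. p, w2
15. not q, w2
16. q, w2
Accessibility: w0Rw0, w0Rw1, w0Rw2, w1Rw1, w1Rw2, w2Rw2
Branch closes: q and not q both at w2.
Every branch of the negation's tableau closes; the branch above is one of them.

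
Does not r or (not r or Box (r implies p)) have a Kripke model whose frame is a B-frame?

Satisfiable

1. not r or (not r or Box (r implies p)), w0
2. not r or Box (r implies p), w0
3. Box (r implies p), w0
4. r implies p, w0
5. p, w0
Accessibility: w0Rw0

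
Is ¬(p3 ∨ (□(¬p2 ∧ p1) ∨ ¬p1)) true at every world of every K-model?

Invalid (countermodel exists)

Tableau for the negation p3 ∨ (□(¬p2 ∧ p1) ∨ ¬p1):
1. p3 ∨ (□(¬p2 ∧ p1) ∨ ¬p1), w0
2. □(¬p2 ∧ p1) ∨ ¬p1, w0
3. ¬p1, w0
The negation has an open branch (countermodel exists).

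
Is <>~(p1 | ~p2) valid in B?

Tableau for the negation ~<>~(p1 | ~p2):
1. ~<>~(p1 | ~p2), u
2. p1 | ~p2, u
3. ~p2, u
Accessibility: uRu
The negation has an open branch (countermodel exists).

Not valid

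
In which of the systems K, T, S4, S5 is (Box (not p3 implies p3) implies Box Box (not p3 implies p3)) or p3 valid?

T, S4, S5

K-tableau for the negation not ((Box (not p3 implies p3) implies Box Box (not p3 implies p3)) or p3):
1. not ((Box (not p3 implies p3) implies Box Box (not p3 implies p3)) or p3), u
2. not (Box (not p3 implies p3) implies Box Box (not p3 implies p3)), u
3. not p3, u
4. Box (not p3 implies p3), u
5. not Box Box (not p3 implies p3), u
6. not Box (not p3 implies p3), v
7. not p3 implies p3, v
8. p3, v
9. not (not p3 implies p3), w
10. not p3, w
Accessibility: uRv, vRw
Complete open branch: countermodel on a K-frame, so not valid in K.
T-tableau for the negation not ((Box (not p3 implies p3) implies Box Box (not p3 implies p3)) or p3):
1. not ((Box (not p3 implies p3) implies Box Box (not p3 implies p3)) or p3), u
2. not (Box (not p3 implies p3) implies Box Box (not p3 implies p3)), u
3. not p3, u
4. Box (not p3 implies p3), u
5. not Box Box (not p3 implies p3), u
6. not p3 implies p3, u
7. p3, u
Accessibility: uRu
Branch closes: p3 and not p3 both at u.
Every branch closes (one shown): valid in T, hence also in S4, S5 (every theorem of T is a theorem of S4 and S5).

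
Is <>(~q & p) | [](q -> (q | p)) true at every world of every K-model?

Tableau for the negation ~(<>(~q & p) | [](q -> (q | p))):
1. ~(<>(~q & p) | [](q -> (q | p))), 0
2. ~<>(~q & p), 0   [~|-rule on 1]
3. ~[](q -> (q | p)), 0   [~|-rule on 1]
4. ~(q -> (q | p)), 1   [~[]-rule on 3: fresh world 1, 0R1]
5. q, 1   [~->-rule on 4]
6. ~(q | p), 1   [~->-rule on 4]
7. ~q, 1   [~|-rule on 6]
8. ~p, 1   [~|-rule on 6]
Accessibility: 0R1
Branch closes: q and ~q both at 1.
Every branch of the negation's tableau closes; the branch above is one of them.

Yes, valid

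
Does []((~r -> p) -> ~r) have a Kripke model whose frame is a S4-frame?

1. []((~r -> p) -> ~r), 0
2. (~r -> p) -> ~r, 0   [[]-rule on 1 via 0R0]
3. ~r, 0   [->-rule on 2 (branches; this branch)]
Accessibility: 0R0

Yes, satisfiable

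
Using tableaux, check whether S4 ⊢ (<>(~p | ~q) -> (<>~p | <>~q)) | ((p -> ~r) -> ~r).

Yes, valid

Tableau for the negation ~((<>(~p | ~q) -> (<>~p | <>~q)) | ((p -> ~r) -> ~r)):
1. ~((<>(~p | ~q) -> (<>~p | <>~q)) | ((p -> ~r) -> ~r)), w0
2. ~(<>(~p | ~q) -> (<>~p | <>~q)), w0
3. ~((p -> ~r) -> ~r), w0
4. <>(~p | ~q), w0
5. ~(<>~p | <>~q), w0
6. p -> ~r, w0
7. r, w0
8. ~<>~p, w0
9. ~<>~q, w0
10. p, w0
11. q, w0
12. ~r, w0
Accessibility: w0Rw0
Branch closes: r and ~r both at w0.
Every branch of the negation's tableau closes; the branch above is one of them.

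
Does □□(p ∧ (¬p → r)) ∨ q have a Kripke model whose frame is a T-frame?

Yes, satisfiable

1. □□(p ∧ (¬p → r)) ∨ q, u
2. q, u
Accessibility: uRu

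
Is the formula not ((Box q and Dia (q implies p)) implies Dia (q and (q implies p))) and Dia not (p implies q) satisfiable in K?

No, unsatisfiable

1. not ((Box q and Dia (q implies p)) implies Dia (q and (q implies p))) and Dia not (p implies q), u
2. not ((Box q and Dia (q implies p)) implies Dia (q and (q implies p))), u
3. Dia not (p implies q), u
4. Box q and Dia (q implies p), u
5. not Dia (q and (q implies p)), u
6. Box q, u
7. Dia (q implies p), u
8. not (p implies q), v
9. p, v
10. not q, v
11. not (q and (q implies p)), v
12. q, v
Accessibility: uRv
Branch closes: q and not q both at v.
Every branch closes; the branch above is one of them.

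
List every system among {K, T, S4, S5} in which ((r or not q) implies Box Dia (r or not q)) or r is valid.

S5

S5-tableau for the negation not (((r or not q) implies Box Dia (r or not q)) or r):
1. not (((r or not q) implies Box Dia (r or not q)) or r), 0
2. not ((r or not q) implies Box Dia (r or not q)), 0
3. not r, 0
4. r or not q, 0
5. not Box Dia (r or not q), 0
6. not q, 0
7. not Dia (r or not q), 1
8. not (r or not q), 0
9. q, 0
Accessibility: 0R0, 0R1, 1R0, 1R1
Branch closes: q and not q both at 0.
Every branch closes (one shown): valid in S5.
S4-tableau for the negation not (((r or not q) implies Box Dia (r or not q)) or r):
1. not (((r or not q) implies Box Dia (r or not q)) or r), 0
2. not ((r or not q) implies Box Dia (r or not q)), 0
3. not r, 0
4. r or not q, 0
5. not Box Dia (r or not q), 0
6. not q, 0
7. not Dia (r or not q), 1
8. not (r or not q), 1
9. not r, 1
10. q, 1
Accessibility: 0R0, 0R1, 1R1
Complete open branch: countermodel on an S4-frame, so not valid in S4, nor in K, T (the same frame is also a K-frame and a T-frame).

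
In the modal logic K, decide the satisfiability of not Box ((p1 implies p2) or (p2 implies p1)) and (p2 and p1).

1. not Box ((p1 implies p2) or (p2 implies p1)) and (p2 and p1), 0
2. not Box ((p1 implies p2) or (p2 implies p1)), 0
3. p2 and p1, 0
4. p2, 0
5. p1, 0
6. not ((p1 implies p2) or (p2 implies p1)), 1
7. not (p1 implies p2), 1
8. not (p2 implies p1), 1
9. p1, 1
10. not p2, 1
11. p2, 1
12. not p1, 1
Accessibility: 0R1
Branch closes: p2 and not p2 both at 1.
Every branch closes; the branch above is one of them.

Unsatisfiable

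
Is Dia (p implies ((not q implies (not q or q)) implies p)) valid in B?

Tableau for the negation not Dia (p implies ((not q implies (not q or q)) implies p)):
1. not Dia (p implies ((not q implies (not q or q)) implies p)), w0
2. not (p implies ((not q implies (not q or q)) implies p)), w0
3. p, w0
4. not ((not q implies (not q or q)) implies p), w0
5. not q implies (not q or q), w0
6. not p, w0
Accessibility: w0Rw0
Branch closes: p and not p both at w0.
All branches of the negation close; one closing branch shown above.

Valid in B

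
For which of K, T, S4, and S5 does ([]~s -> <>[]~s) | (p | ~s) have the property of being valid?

T-tableau for the negation ~(([]~s -> <>[]~s) | (p | ~s)):
1. ~(([]~s -> <>[]~s) | (p | ~s)), w0
2. ~([]~s -> <>[]~s), w0
3. ~(p | ~s), w0
4. []~s, w0
5. ~<>[]~s, w0
6. ~p, w0
7. s, w0
8. ~s, w0
Accessibility: w0Rw0
Branch closes: s and ~s both at w0.
Every branch closes (one shown): valid in T, hence also in S4, S5 (every theorem of T is a theorem of S4 and S5).
K-tableau for the negation ~(([]~s -> <>[]~s) | (p | ~s)):
1. ~(([]~s -> <>[]~s) | (p | ~s)), w0
2. ~([]~s -> <>[]~s), w0
3. ~(p | ~s), w0
4. []~s, w0
5. ~<>[]~s, w0
6. ~p, w0
7. s, w0
Complete open branch: countermodel on a K-frame, so not valid in K.

T, S4, S5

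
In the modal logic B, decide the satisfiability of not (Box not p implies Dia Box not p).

Unsatisfiable

1. not (Box not p implies Dia Box not p), u
2. Box not p, u   [neg-implies-rule on 1]
3. not Dia Box not p, u   [neg-implies-rule on 1]
4. not p, u   [Box-rule on 2 via uRu]
5. not Box not p, u   [neg-Dia-rule on 3 via uRu]
6. p, v   [neg-Box-rule on 5: fresh world v, uRv]
7. not p, v   [Box-rule on 2 via uRv]
Accessibility: uRu, uRv, vRu, vRv
Branch closes: p and not p both at v.
All branches of the tableau close; one closing branch shown above.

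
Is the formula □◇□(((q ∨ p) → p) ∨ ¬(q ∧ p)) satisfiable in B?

1. □◇□(((q ∨ p) → p) ∨ ¬(q ∧ p)), 0
2. ◇□(((q ∨ p) → p) ∨ ¬(q ∧ p)), 0
3. □(((q ∨ p) → p) ∨ ¬(q ∧ p)), 1
4. ◇□(((q ∨ p) → p) ∨ ¬(q ∧ p)), 1
5. ((q ∨ p) → p) ∨ ¬(q ∧ p), 0
6. ((q ∨ p) → p) ∨ ¬(q ∧ p), 1
7. ¬(q ∧ p), 0
8. ¬(q ∧ p), 1
9. ¬p, 0
10. ¬p, 1
11. □(((q ∨ p) → p) ∨ ¬(q ∧ p)), 2
12. ((q ∨ p) → p) ∨ ¬(q ∧ p), 2
13. ¬(q ∧ p), 2
14. ¬p, 2
Accessibility: 0R0, 0R1, 1R0, 1R1, 1R2, 2R1, 2R2

Satisfiable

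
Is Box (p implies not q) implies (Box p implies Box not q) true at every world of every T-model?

Tableau for the negation not (Box (p implies not q) implies (Box p implies Box not q)):
1. not (Box (p implies not q) implies (Box p implies Box not q)), 0
2. Box (p implies not q), 0   [neg-implies-rule on 1]
3. not (Box p implies Box not q), 0   [neg-implies-rule on 1]
4. Box p, 0   [neg-implies-rule on 3]
5. not Box not q, 0   [neg-implies-rule on 3]
6. p implies not q, 0   [Box-rule on 2 via 0R0]
7. p, 0   [Box-rule on 4 via 0R0]
8. not q, 0   [implies-rule on 6 (branches; this branch)]
9. q, 1   [neg-Box-rule on 5: fresh world 1, 0R1]
10. p implies not q, 1   [Box-rule on 2 via 0R1]
11. p, 1   [Box-rule on 4 via 0R1]
12. not q, 1   [implies-rule on 10 (branches; this branch)]
Accessibility: 0R0, 0R1, 1R1
Branch closes: q and not q both at 1.
Every branch of the negation's tableau closes; the branch above is one of them.

Valid in T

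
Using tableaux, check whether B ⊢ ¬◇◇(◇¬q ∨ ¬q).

Tableau for the negation ◇◇(◇¬q ∨ ¬q):
1. ◇◇(◇¬q ∨ ¬q), u
2. ◇(◇¬q ∨ ¬q), v
3. ◇¬q ∨ ¬q, w
4. ¬q, w
Accessibility: uRu, uRv, vRu, vRv, vRw, wRv, wRw
The negation has an open branch (countermodel exists).

Invalid (countermodel exists)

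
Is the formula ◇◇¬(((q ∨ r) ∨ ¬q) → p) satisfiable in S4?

Satisfiable (open branch found)

1. ◇◇¬(((q ∨ r) ∨ ¬q) → p), 0
2. ◇¬(((q ∨ r) ∨ ¬q) → p), 1
3. ¬(((q ∨ r) ∨ ¬q) → p), 2
4. (q ∨ r) ∨ ¬q, 2
5. ¬p, 2
6. ¬q, 2
Accessibility: 0R0, 0R1, 0R2, 1R1, 1R2, 2R2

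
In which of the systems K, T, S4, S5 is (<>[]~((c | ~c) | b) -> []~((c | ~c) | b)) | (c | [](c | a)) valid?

T, S4, S5

T-tableau for the negation ~((<>[]~((c | ~c) | b) -> []~((c | ~c) | b)) | (c | [](c | a))):
1. ~((<>[]~((c | ~c) | b) -> []~((c | ~c) | b)) | (c | [](c | a))), 0
2. ~(<>[]~((c | ~c) | b) -> []~((c | ~c) | b)), 0   [~|-rule on 1]
3. ~(c | [](c | a)), 0   [~|-rule on 1]
4. <>[]~((c | ~c) | b), 0   [~->-rule on 2]
5. ~[]~((c | ~c) | b), 0   [~->-rule on 2]
6. ~c, 0   [~|-rule on 3]
7. ~[](c | a), 0   [~|-rule on 3]
8. []~((c | ~c) | b), 1   [<>-rule on 4: fresh world 1, 0R1]
9. ~((c | ~c) | b), 1   [[]-rule on 8 via 1R1]
10. ~(c | ~c), 1   [~|-rule on 9]
11. ~b, 1   [~|-rule on 9]
12. ~c, 1   [~|-rule on 10]
13. c, 1   [~|-rule on 10]
Accessibility: 0R0, 0R1, 1R1
Branch closes: c and ~c both at 1.
Every branch closes (one shown): valid in T, hence also in S4, S5 (every theorem of T is a theorem of S4 and S5).
K-tableau for the negation ~((<>[]~((c | ~c) | b) -> []~((c | ~c) | b)) | (c | [](c | a))):
1. ~((<>[]~((c | ~c) | b) -> []~((c | ~c) | b)) | (c | [](c | a))), 0
2. ~(<>[]~((c | ~c) | b) -> []~((c | ~c) | b)), 0   [~|-rule on 1]
3. ~(c | [](c | a)), 0   [~|-rule on 1]
4. <>[]~((c | ~c) | b), 0   [~->-rule on 2]
5. ~[]~((c | ~c) | b), 0   [~->-rule on 2]
6. ~c, 0   [~|-rule on 3]
7. ~[](c | a), 0   [~|-rule on 3]
8. []~((c | ~c) | b), 1   [<>-rule on 4: fresh world 1, 0R1]
9. (c | ~c) | b, 2   [~[]-rule on 5: fresh world 2, 0R2]
10. b, 2   [|-rule on 9 (branches; this branch)]
11. ~(c | a), 3   [~[]-rule on 7: fresh world 3, 0R3]
12. ~c, 3   [~|-rule on 11]
13. ~a, 3   [~|-rule on 11]
Accessibility: 0R1, 0R2, 0R3
Complete open branch: countermodel on a K-frame, so not valid in K.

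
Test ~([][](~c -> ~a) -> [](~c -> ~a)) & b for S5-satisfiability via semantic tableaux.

No, unsatisfiable

1. ~([][](~c -> ~a) -> [](~c -> ~a)) & b, w0
2. ~([][](~c -> ~a) -> [](~c -> ~a)), w0   [&-rule on 1]
3. b, w0   [&-rule on 1]
4. [][](~c -> ~a), w0   [~->-rule on 2]
5. ~[](~c -> ~a), w0   [~->-rule on 2]
6. [](~c -> ~a), w0   [[]-rule on 4 via w0Rw0]
7. ~c -> ~a, w0   [[]-rule on 6 via w0Rw0]
8. ~a, w0   [->-rule on 7 (branches; this branch)]
9. ~(~c -> ~a), w1   [~[]-rule on 5: fresh world w1, w0Rw1]
10. ~c, w1   [~->-rule on 9]
11. a, w1   [~->-rule on 9]
12. [](~c -> ~a), w1   [[]-rule on 4 via w0Rw1]
13. ~c -> ~a, w1   [[]-rule on 6 via w0Rw1]
14. ~a, w1   [->-rule on 13 (branches; this branch)]
Accessibility: w0Rw0, w0Rw1, w1Rw0, w1Rw1
Branch closes: a and ~a both at w1.
(One branch shown.) All branches close.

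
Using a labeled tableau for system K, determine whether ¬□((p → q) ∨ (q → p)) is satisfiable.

No, unsatisfiable

1. ¬□((p → q) ∨ (q → p)), w0
2. ¬((p → q) ∨ (q → p)), w1
3. ¬(p → q), w1
4. ¬(q → p), w1
5. p, w1
6. ¬q, w1
7. q, w1
8. ¬p, w1
Accessibility: w0Rw1
Branch closes: q and ¬q both at w1.
All branches of the tableau close; one closing branch shown above.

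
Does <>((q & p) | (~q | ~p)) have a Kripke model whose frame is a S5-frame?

Yes, satisfiable

1. <>((q & p) | (~q | ~p)), w0
2. (q & p) | (~q | ~p), w1
3. ~q | ~p, w1
4. ~p, w1
Accessibility: w0Rw0, w0Rw1, w1Rw0, w1Rw1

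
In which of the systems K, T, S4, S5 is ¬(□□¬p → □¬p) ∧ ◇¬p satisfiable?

K

K-tableau for the formula:
1. ¬(□□¬p → □¬p) ∧ ◇¬p, u
2. ¬(□□¬p → □¬p), u
3. ◇¬p, u
4. □□¬p, u
5. ¬□¬p, u
6. ¬p, v
7. □¬p, v
8. p, w
9. □¬p, w
Accessibility: uRv, uRw
Complete open branch: satisfiable in K.
T-tableau for the formula:
1. ¬(□□¬p → □¬p) ∧ ◇¬p, u
2. ¬(□□¬p → □¬p), u
3. ◇¬p, u
4. □□¬p, u
5. ¬□¬p, u
6. □¬p, u
7. ¬p, u
8. ¬p, v
9. □¬p, v
10. p, w
11. □¬p, w
12. ¬p, w
Accessibility: uRu, uRv, uRw, vRv, wRw
Branch closes: p and ¬p both at w.
Every branch closes (one shown): unsatisfiable in T, hence also in S4, S5 (every S4/S5-frame is a T-frame).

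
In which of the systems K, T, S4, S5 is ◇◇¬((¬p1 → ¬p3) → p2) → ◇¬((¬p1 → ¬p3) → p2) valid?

T-tableau for the negation ¬(◇◇¬((¬p1 → ¬p3) → p2) → ◇¬((¬p1 → ¬p3) → p2)):
1. ¬(◇◇¬((¬p1 → ¬p3) → p2) → ◇¬((¬p1 → ¬p3) → p2)), w0
2. ◇◇¬((¬p1 → ¬p3) → p2), w0
3. ¬◇¬((¬p1 → ¬p3) → p2), w0
4. (¬p1 → ¬p3) → p2, w0
5. p2, w0
6. ◇¬((¬p1 → ¬p3) → p2), w1
7. (¬p1 → ¬p3) → p2, w1
8. p2, w1
9. ¬((¬p1 → ¬p3) → p2), w2
10. ¬p1 → ¬p3, w2
11. ¬p2, w2
12. ¬p3, w2
Accessibility: w0Rw0, w0Rw1, w1Rw1, w1Rw2, w2Rw2
Complete open branch: countermodel on a T-frame, so not valid in T, nor in K (the same frame is also a K-frame).
S4-tableau for the negation ¬(◇◇¬((¬p1 → ¬p3) → p2) → ◇¬((¬p1 → ¬p3) → p2)):
1. ¬(◇◇¬((¬p1 → ¬p3) → p2) → ◇¬((¬p1 → ¬p3) → p2)), w0
2. ◇◇¬((¬p1 → ¬p3) → p2), w0
3. ¬◇¬((¬p1 → ¬p3) → p2), w0
4. (¬p1 → ¬p3) → p2, w0
5. ¬(¬p1 → ¬p3), w0
6. ¬p1, w0
7. p3, w0
8. ◇¬((¬p1 → ¬p3) → p2), w1
9. (¬p1 → ¬p3) → p2, w1
10. ¬(¬p1 → ¬p3), w1
11. ¬p1, w1
12. p3, w1
13. ¬((¬p1 → ¬p3) → p2), w2
14. ¬p1 → ¬p3, w2
15. ¬p2, w2
16. (¬p1 → ¬p3) → p2, w2
17. ¬p3, w2
18. ¬(¬p1 → ¬p3), w2
19. ¬p1, w2
20. p3, w2
Accessibility: w0Rw0, w0Rw1, w0Rw2, w1Rw1, w1Rw2, w2Rw2
Branch closes: p3 and ¬p3 both at w2.
Every branch closes (one shown): valid in S4, hence also in S5 (every theorem of S4 is a theorem of S5).

S4, S5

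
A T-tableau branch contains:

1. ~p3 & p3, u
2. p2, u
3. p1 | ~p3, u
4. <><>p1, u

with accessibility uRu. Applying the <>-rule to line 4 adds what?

a fresh world v with uRv, and <>p1 at v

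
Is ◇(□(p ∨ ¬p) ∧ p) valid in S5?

Not valid

Tableau for the negation ¬◇(□(p ∨ ¬p) ∧ p):
1. ¬◇(□(p ∨ ¬p) ∧ p), w0
2. ¬(□(p ∨ ¬p) ∧ p), w0
3. ¬p, w0
Accessibility: w0Rw0
The negation has an open branch (countermodel exists).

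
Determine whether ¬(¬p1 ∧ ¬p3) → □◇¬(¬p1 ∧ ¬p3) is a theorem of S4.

Tableau for the negation ¬(¬(¬p1 ∧ ¬p3) → □◇¬(¬p1 ∧ ¬p3)):
1. ¬(¬(¬p1 ∧ ¬p3) → □◇¬(¬p1 ∧ ¬p3)), w0
2. ¬(¬p1 ∧ ¬p3), w0
3. ¬□◇¬(¬p1 ∧ ¬p3), w0
4. p3, w0
5. ¬◇¬(¬p1 ∧ ¬p3), w1
6. ¬p1 ∧ ¬p3, w1
7. ¬p1, w1
8. ¬p3, w1
Accessibility: w0Rw0, w0Rw1, w1Rw1
The negation has an open branch (countermodel exists).

No, not valid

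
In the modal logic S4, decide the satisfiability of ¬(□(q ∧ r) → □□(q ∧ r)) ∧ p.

Unsatisfiable (every branch closes)

1. ¬(□(q ∧ r) → □□(q ∧ r)) ∧ p, 0
2. ¬(□(q ∧ r) → □□(q ∧ r)), 0   [∧-rule on 1]
3. p, 0   [∧-rule on 1]
4. □(q ∧ r), 0   [¬→-rule on 2]
5. ¬□□(q ∧ r), 0   [¬→-rule on 2]
6. q ∧ r, 0   [□-rule on 4 via 0R0]
7. q, 0   [∧-rule on 6]
8. r, 0   [∧-rule on 6]
9. ¬□(q ∧ r), 1   [¬□-rule on 5: fresh world 1, 0R1]
10. q ∧ r, 1   [□-rule on 4 via 0R1]
11. q, 1   [∧-rule on 10]
12. r, 1   [∧-rule on 10]
13. ¬(q ∧ r), 2   [¬□-rule on 9: fresh world 2, 1R2]
14. q ∧ r, 2   [□-rule on 4 via 0R2]
15. q, 2   [∧-rule on 14]
16. r, 2   [∧-rule on 14]
17. ¬r, 2   [¬∧-rule on 13 (branches; this branch)]
Accessibility: 0R0, 0R1, 0R2, 1R1, 1R2, 2R2
Branch closes: r and ¬r both at 2.
Every branch closes; the branch above is one of them.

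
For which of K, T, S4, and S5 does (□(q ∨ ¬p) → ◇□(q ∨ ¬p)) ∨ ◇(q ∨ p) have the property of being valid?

K-tableau for the negation ¬((□(q ∨ ¬p) → ◇□(q ∨ ¬p)) ∨ ◇(q ∨ p)):
1. ¬((□(q ∨ ¬p) → ◇□(q ∨ ¬p)) ∨ ◇(q ∨ p)), 0
2. ¬(□(q ∨ ¬p) → ◇□(q ∨ ¬p)), 0   [¬∨-rule on 1]
3. ¬◇(q ∨ p), 0   [¬∨-rule on 1]
4. □(q ∨ ¬p), 0   [¬→-rule on 2]
5. ¬◇□(q ∨ ¬p), 0   [¬→-rule on 2]
Complete open branch: countermodel on a K-frame, so not valid in K.
T-tableau for the negation ¬((□(q ∨ ¬p) → ◇□(q ∨ ¬p)) ∨ ◇(q ∨ p)):
1. ¬((□(q ∨ ¬p) → ◇□(q ∨ ¬p)) ∨ ◇(q ∨ p)), 0
2. ¬(□(q ∨ ¬p) → ◇□(q ∨ ¬p)), 0   [¬∨-rule on 1]
3. ¬◇(q ∨ p), 0   [¬∨-rule on 1]
4. □(q ∨ ¬p), 0   [¬→-rule on 2]
5. ¬◇□(q ∨ ¬p), 0   [¬→-rule on 2]
6. ¬(q ∨ p), 0   [¬◇-rule on 3 via 0R0]
7. ¬q, 0   [¬∨-rule on 6]
8. ¬p, 0   [¬∨-rule on 6]
9. q ∨ ¬p, 0   [□-rule on 4 via 0R0]
10. ¬□(q ∨ ¬p), 0   [¬◇-rule on 5 via 0R0]
11. ¬(q ∨ ¬p), 1   [¬□-rule on 10: fresh world 1, 0R1]
12. ¬q, 1   [¬∨-rule on 11]
13. p, 1   [¬∨-rule on 11]
14. ¬(q ∨ p), 1   [¬◇-rule on 3 via 0R1]
15. ¬p, 1   [¬∨-rule on 14]
Accessibility: 0R0, 0R1, 1R1
Branch closes: p and ¬p both at 1.
Every branch closes (one shown): valid in T, hence also in S4, S5 (every theorem of T is a theorem of S4 and S5).

T, S4, S5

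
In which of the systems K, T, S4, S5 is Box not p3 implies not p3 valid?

T-tableau for the negation not (Box not p3 implies not p3):
1. not (Box not p3 implies not p3), w0
2. Box not p3, w0
3. p3, w0
4. not p3, w0
Accessibility: w0Rw0
Branch closes: p3 and not p3 both at w0.
Every branch closes (one shown): valid in T, hence also in S4, S5 (every theorem of T is a theorem of S4 and S5).
K-tableau for the negation not (Box not p3 implies not p3):
1. not (Box not p3 implies not p3), w0
2. Box not p3, w0
3. p3, w0
Complete open branch: countermodel on a K-frame, so not valid in K.

T, S4, S5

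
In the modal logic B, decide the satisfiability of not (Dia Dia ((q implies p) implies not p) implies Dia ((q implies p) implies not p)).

1. not (Dia Dia ((q implies p) implies not p) implies Dia ((q implies p) implies not p)), 0
2. Dia Dia ((q implies p) implies not p), 0
3. not Dia ((q implies p) implies not p), 0
4. not ((q implies p) implies not p), 0
5. q implies p, 0
6. p, 0
7. Dia ((q implies p) implies not p), 1
8. not ((q implies p) implies not p), 1
9. q implies p, 1
10. p, 1
11. (q implies p) implies not p, 2
12. not p, 2
Accessibility: 0R0, 0R1, 1R0, 1R1, 1R2, 2R1, 2R2

Satisfiable (open branch found)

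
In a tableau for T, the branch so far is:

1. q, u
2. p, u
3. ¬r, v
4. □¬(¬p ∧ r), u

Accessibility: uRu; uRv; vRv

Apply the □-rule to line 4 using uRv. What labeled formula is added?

¬(¬p ∧ r), v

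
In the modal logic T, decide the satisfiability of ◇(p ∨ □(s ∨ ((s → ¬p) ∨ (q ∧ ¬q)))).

Satisfiable (open branch found)

1. ◇(p ∨ □(s ∨ ((s → ¬p) ∨ (q ∧ ¬q)))), u
2. p ∨ □(s ∨ ((s → ¬p) ∨ (q ∧ ¬q))), v
3. □(s ∨ ((s → ¬p) ∨ (q ∧ ¬q))), v
4. s ∨ ((s → ¬p) ∨ (q ∧ ¬q)), v
5. (s → ¬p) ∨ (q ∧ ¬q), v
6. s → ¬p, v
7. ¬p, v
Accessibility: uRu, uRv, vRv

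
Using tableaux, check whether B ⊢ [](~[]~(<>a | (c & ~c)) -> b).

Tableau for the negation ~[](~[]~(<>a | (c & ~c)) -> b):
1. ~[](~[]~(<>a | (c & ~c)) -> b), u
2. ~(~[]~(<>a | (c & ~c)) -> b), v   [~[]-rule on 1: fresh world v, uRv]
3. ~[]~(<>a | (c & ~c)), v   [~->-rule on 2]
4. ~b, v   [~->-rule on 2]
5. <>a | (c & ~c), w   [~[]-rule on 3: fresh world w, vRw]
6. <>a, w   [|-rule on 5 (branches; this branch)]
7. a, x   [<>-rule on 6: fresh world x, wRx]
Accessibility: uRu, uRv, vRu, vRv, vRw, wRv, wRw, wRx, xRw, xRx
The negation has an open branch (countermodel exists).

Invalid (countermodel exists)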